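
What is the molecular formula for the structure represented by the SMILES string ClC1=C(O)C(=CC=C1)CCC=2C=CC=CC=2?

Heavy atoms from the SMILES: 14 C, 1 Cl, 1 O.
Implicit hydrogens by atom environment:
  8 × C (aromatic): 1 H each → 8
  4 × C (aromatic): no H
  2 × C: 2 H each → 4
  1 × Cl: no H
  1 × O: 1 H
  Total hydrogens = 13.
Molecular formula: C14H13ClO

C14H13ClO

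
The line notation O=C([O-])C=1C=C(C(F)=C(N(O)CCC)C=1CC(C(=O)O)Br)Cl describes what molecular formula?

C13H13BrClFNO5-

Heavy atoms from the SMILES: 1 Br, 13 C, 1 Cl, 1 F, 1 N, 5 O.
Implicit hydrogens by atom environment:
  5 × C (aromatic): no H
  3 × C: 2 H each → 6
  2 × C: no H
  2 × O: 1 H each → 2
  2 × O: no H
  1 × Br: no H
  1 × C: 3 H
  1 × C (aromatic): 1 H
  1 × C: 1 H
  1 × Cl: no H
  1 × F: no H
  1 × N: no H
  1 × O (charge -1): no H
  Total hydrogens = 13.
Net charge -1.
Molecular formula: C13H13BrClFNO5-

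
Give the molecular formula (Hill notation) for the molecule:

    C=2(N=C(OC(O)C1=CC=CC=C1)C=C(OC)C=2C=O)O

C14H13NO5

Heavy atoms from the SMILES: 14 C, 1 N, 5 O.
Implicit hydrogens by atom environment:
  6 × C (aromatic): 1 H each → 6
  5 × C (aromatic): no H
  3 × O: no H
  2 × C: 1 H each → 2
  2 × O: 1 H each → 2
  1 × C: 3 H
  1 × N (aromatic): no H
  Total hydrogens = 13.
Molecular formula: C14H13NO5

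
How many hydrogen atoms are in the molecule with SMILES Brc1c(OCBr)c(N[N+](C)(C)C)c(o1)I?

12

Hydrogens are implicit in SMILES; fill each atom to its normal valence:
  4 × C (aromatic): no H
  3 × C: 3 H each → 9
  2 × Br: no H
  1 × C: 2 H
  1 × I: no H
  1 × N: 1 H
  1 × N (charge +1): no H
  1 × O (aromatic): no H
  1 × O: no H
  Total hydrogens = 12.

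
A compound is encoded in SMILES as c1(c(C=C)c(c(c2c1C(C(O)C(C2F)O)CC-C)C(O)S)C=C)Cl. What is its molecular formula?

C18H22ClFO3S

Heavy atoms from the SMILES: 18 C, 1 Cl, 1 F, 3 O, 1 S.
Implicit hydrogens by atom environment:
  7 × C: 1 H each → 7
  6 × C (aromatic): no H
  4 × C: 2 H each → 8
  3 × O: 1 H each → 3
  1 × C: 3 H
  1 × Cl: no H
  1 × F: no H
  1 × S: 1 H
  Total hydrogens = 22.
Molecular formula: C18H22ClFO3S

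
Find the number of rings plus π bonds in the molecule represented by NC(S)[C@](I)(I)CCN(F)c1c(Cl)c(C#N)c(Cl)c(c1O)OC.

Molecular formula from the SMILES: C12H12Cl2FI2N3O2S.
DoU = (2C + 2 + N − H − X)/2 = (2·12 + 2 + 3 − 12 − 5)/2 = 12/2 = 6.
(Structurally: 1 ring(s) + 5 π bond(s) = 6.)

6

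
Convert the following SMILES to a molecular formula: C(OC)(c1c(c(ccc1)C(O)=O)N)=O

Heavy atoms from the SMILES: 9 C, 1 N, 4 O.
Implicit hydrogens by atom environment:
  3 × C (aromatic): 1 H each → 3
  3 × C (aromatic): no H
  3 × O: no H
  2 × C: no H
  1 × C: 3 H
  1 × N: 2 H
  1 × O: 1 H
  Total hydrogens = 9.
Molecular formula: C9H9NO4

C9H9NO4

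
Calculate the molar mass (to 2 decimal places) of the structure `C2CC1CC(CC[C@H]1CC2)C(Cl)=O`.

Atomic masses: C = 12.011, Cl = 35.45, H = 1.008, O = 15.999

Molecular formula: C11H17ClO.
M = 11×12.011 + 1×35.45 + 17×1.008 + 1×15.999 = 200.71 g/mol.

200.71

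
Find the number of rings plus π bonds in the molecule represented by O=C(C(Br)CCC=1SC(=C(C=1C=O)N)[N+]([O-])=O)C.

Molecular formula from the SMILES: C10H11BrN2O4S.
DoU = (2C + 2 + N − H − X)/2 = (2·10 + 2 + 2 − 11 − 1)/2 = 12/2 = 6.
(Structurally: 1 ring(s) + 5 π bond(s) = 6.)

6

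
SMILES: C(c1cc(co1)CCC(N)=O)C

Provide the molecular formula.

Heavy atoms from the SMILES: 9 C, 1 N, 2 O.
Implicit hydrogens by atom environment:
  3 × C: 2 H each → 6
  2 × C (aromatic): 1 H each → 2
  2 × C (aromatic): no H
  1 × C: 3 H
  1 × C: no H
  1 × N: 2 H
  1 × O (aromatic): no H
  1 × O: no H
  Total hydrogens = 13.
Molecular formula: C9H13NO2

C9H13NO2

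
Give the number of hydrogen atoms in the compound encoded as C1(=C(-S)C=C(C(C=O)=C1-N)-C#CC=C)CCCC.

Hydrogens are implicit in SMILES; fill each atom to its normal valence:
  5 × C (aromatic): no H
  4 × C: 2 H each → 8
  2 × C: 1 H each → 2
  2 × C: no H
  1 × C: 3 H
  1 × C (aromatic): 1 H
  1 × N: 2 H
  1 × O: no H
  1 × S: 1 H
  Total hydrogens = 17.

17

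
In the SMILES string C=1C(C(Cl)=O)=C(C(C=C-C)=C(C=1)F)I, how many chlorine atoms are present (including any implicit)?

The symbol for chlorine appears 1 time in the SMILES.

1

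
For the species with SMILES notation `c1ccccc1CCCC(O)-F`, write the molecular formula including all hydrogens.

C10H13FO

Heavy atoms from the SMILES: 10 C, 1 F, 1 O.
Implicit hydrogens by atom environment:
  5 × C (aromatic): 1 H each → 5
  3 × C: 2 H each → 6
  1 × C: 1 H
  1 × C (aromatic): no H
  1 × F: no H
  1 × O: 1 H
  Total hydrogens = 13.
Molecular formula: C10H13FO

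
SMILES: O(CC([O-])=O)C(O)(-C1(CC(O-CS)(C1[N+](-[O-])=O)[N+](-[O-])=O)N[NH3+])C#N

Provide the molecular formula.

Heavy atoms from the SMILES: 9 C, 5 N, 9 O, 1 S.
Implicit hydrogens by atom environment:
  5 × C: no H
  5 × O: no H
  3 × C: 2 H each → 6
  3 × O (charge -1): no H
  2 × N (charge +1): no H
  1 × C: 1 H
  1 × N (charge +1): 3 H
  1 × N: 1 H
  1 × N: no H
  1 × O: 1 H
  1 × S: 1 H
  Total hydrogens = 13.
Molecular formula: C9H13N5O9S

C9H13N5O9S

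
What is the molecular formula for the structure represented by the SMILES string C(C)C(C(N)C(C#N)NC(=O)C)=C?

C9H15N3O

Heavy atoms from the SMILES: 9 C, 3 N, 1 O.
Implicit hydrogens by atom environment:
  3 × C: no H
  2 × C: 3 H each → 6
  2 × C: 2 H each → 4
  2 × C: 1 H each → 2
  1 × N: 2 H
  1 × N: 1 H
  1 × N: no H
  1 × O: no H
  Total hydrogens = 15.
Molecular formula: C9H15N3O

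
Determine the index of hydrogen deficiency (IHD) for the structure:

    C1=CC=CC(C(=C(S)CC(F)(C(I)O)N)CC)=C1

5

Molecular formula from the SMILES: C13H17FINOS.
DoU = (2C + 2 + N − H − X)/2 = (2·13 + 2 + 1 − 17 − 2)/2 = 10/2 = 5.
(Structurally: 1 ring(s) + 4 π bond(s) = 5.)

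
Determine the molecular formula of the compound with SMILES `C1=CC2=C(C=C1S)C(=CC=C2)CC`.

C12H12S

Heavy atoms from the SMILES: 12 C, 1 S.
Implicit hydrogens by atom environment:
  6 × C (aromatic): 1 H each → 6
  4 × C (aromatic): no H
  1 × C: 3 H
  1 × C: 2 H
  1 × S: 1 H
  Total hydrogens = 12.
Molecular formula: C12H12S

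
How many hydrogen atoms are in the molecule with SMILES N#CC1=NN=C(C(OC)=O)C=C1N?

6

Hydrogens are implicit in SMILES; fill each atom to its normal valence:
  3 × C (aromatic): no H
  2 × C: no H
  2 × N (aromatic): no H
  2 × O: no H
  1 × C: 3 H
  1 × C (aromatic): 1 H
  1 × N: 2 H
  1 × N: no H
  Total hydrogens = 6.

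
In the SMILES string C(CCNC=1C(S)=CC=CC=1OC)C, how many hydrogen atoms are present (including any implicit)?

Hydrogens are implicit in SMILES; fill each atom to its normal valence:
  3 × C: 2 H each → 6
  3 × C (aromatic): 1 H each → 3
  3 × C (aromatic): no H
  2 × C: 3 H each → 6
  1 × N: 1 H
  1 × O: no H
  1 × S: 1 H
  Total hydrogens = 17.

17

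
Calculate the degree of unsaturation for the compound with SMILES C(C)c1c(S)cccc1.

4

Molecular formula from the SMILES: C8H10S.
DoU = (2C + 2 + N − H − X)/2 = (2·8 + 2 + 0 − 10 − 0)/2 = 8/2 = 4.
(Structurally: 1 ring(s) + 3 π bond(s) = 4.)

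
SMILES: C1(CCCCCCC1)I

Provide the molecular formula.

Heavy atoms from the SMILES: 8 C, 1 I.
Implicit hydrogens by atom environment:
  7 × C: 2 H each → 14
  1 × C: 1 H
  1 × I: no H
  Total hydrogens = 15.
Molecular formula: C8H15I

C8H15I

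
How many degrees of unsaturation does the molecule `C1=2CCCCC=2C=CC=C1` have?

Molecular formula from the SMILES: C10H12.
DoU = (2C + 2 + N − H − X)/2 = (2·10 + 2 + 0 − 12 − 0)/2 = 10/2 = 5.
(Structurally: 2 ring(s) + 3 π bond(s) = 5.)

5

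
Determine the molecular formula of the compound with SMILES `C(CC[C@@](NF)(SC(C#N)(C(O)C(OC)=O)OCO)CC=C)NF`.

Heavy atoms from the SMILES: 13 C, 2 F, 3 N, 5 O, 1 S.
Implicit hydrogens by atom environment:
  6 × C: 2 H each → 12
  4 × C: no H
  3 × O: no H
  2 × C: 1 H each → 2
  2 × F: no H
  2 × N: 1 H each → 2
  2 × O: 1 H each → 2
  1 × C: 3 H
  1 × N: no H
  1 × S: no H
  Total hydrogens = 21.
Molecular formula: C13H21F2N3O5S

C13H21F2N3O5S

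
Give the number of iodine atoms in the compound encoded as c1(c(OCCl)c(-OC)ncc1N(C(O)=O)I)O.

1

The symbol for iodine appears 1 time in the SMILES.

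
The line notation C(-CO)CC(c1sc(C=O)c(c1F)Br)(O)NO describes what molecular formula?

C9H11BrFNO4S

Heavy atoms from the SMILES: 1 Br, 9 C, 1 F, 1 N, 4 O, 1 S.
Implicit hydrogens by atom environment:
  4 × C (aromatic): no H
  3 × C: 2 H each → 6
  3 × O: 1 H each → 3
  1 × Br: no H
  1 × C: 1 H
  1 × C: no H
  1 × F: no H
  1 × N: 1 H
  1 × O: no H
  1 × S (aromatic): no H
  Total hydrogens = 11.
Molecular formula: C9H11BrFNO4S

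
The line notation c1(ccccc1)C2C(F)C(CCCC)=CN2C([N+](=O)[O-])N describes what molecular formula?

C15H20FN3O2

Heavy atoms from the SMILES: 15 C, 1 F, 3 N, 2 O.
Implicit hydrogens by atom environment:
  5 × C (aromatic): 1 H each → 5
  4 × C: 1 H each → 4
  3 × C: 2 H each → 6
  1 × C: 3 H
  1 × C: no H
  1 × C (aromatic): no H
  1 × F: no H
  1 × N: 2 H
  1 × N: no H
  1 × N (charge +1): no H
  1 × O: no H
  1 × O (charge -1): no H
  Total hydrogens = 20.
Molecular formula: C15H20FN3O2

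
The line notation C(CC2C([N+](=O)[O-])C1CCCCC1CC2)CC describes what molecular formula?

C14H25NO2

Heavy atoms from the SMILES: 14 C, 1 N, 2 O.
Implicit hydrogens by atom environment:
  9 × C: 2 H each → 18
  4 × C: 1 H each → 4
  1 × C: 3 H
  1 × N (charge +1): no H
  1 × O: no H
  1 × O (charge -1): no H
  Total hydrogens = 25.
Molecular formula: C14H25NO2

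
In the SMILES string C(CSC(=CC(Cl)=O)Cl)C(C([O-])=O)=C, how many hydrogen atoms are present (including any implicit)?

7

Hydrogens are implicit in SMILES; fill each atom to its normal valence:
  4 × C: no H
  3 × C: 2 H each → 6
  2 × Cl: no H
  2 × O: no H
  1 × C: 1 H
  1 × O (charge -1): no H
  1 × S: no H
  Total hydrogens = 7.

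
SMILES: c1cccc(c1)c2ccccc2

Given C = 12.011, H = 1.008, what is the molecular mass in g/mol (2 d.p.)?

Molecular formula: C12H10.
M = 12×12.011 + 10×1.008 = 154.21 g/mol.

154.21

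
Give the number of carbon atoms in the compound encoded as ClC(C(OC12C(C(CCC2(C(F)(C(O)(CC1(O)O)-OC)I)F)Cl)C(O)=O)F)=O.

14

The symbol for carbon appears 14 times in the SMILES. (Cl is a single chlorine, not C + l.)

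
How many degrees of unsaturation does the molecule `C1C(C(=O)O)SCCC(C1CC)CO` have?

Molecular formula from the SMILES: C10H18O3S.
DoU = (2C + 2 + N − H − X)/2 = (2·10 + 2 + 0 − 18 − 0)/2 = 4/2 = 2.
(Structurally: 1 ring(s) + 1 π bond(s) = 2.)

2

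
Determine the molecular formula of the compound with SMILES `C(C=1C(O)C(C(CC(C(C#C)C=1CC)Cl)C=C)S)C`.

Heavy atoms from the SMILES: 16 C, 1 Cl, 1 O, 1 S.
Implicit hydrogens by atom environment:
  7 × C: 1 H each → 7
  4 × C: 2 H each → 8
  3 × C: no H
  2 × C: 3 H each → 6
  1 × Cl: no H
  1 × O: 1 H
  1 × S: 1 H
  Total hydrogens = 23.
Molecular formula: C16H23ClOS

C16H23ClOS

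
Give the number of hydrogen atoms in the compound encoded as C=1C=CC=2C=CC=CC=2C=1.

Hydrogens are implicit in SMILES; fill each atom to its normal valence:
  8 × C (aromatic): 1 H each → 8
  2 × C (aromatic): no H
  Total hydrogens = 8.

8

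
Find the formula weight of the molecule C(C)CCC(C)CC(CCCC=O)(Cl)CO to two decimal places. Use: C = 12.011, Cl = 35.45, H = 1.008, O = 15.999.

248.79

Molecular formula: C13H25ClO2.
M = 13×12.011 + 1×35.45 + 25×1.008 + 2×15.999 = 248.79 g/mol.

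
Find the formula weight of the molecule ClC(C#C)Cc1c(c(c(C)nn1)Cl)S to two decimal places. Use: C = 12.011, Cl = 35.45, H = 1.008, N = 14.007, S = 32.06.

Molecular formula: C9H8Cl2N2S.
M = 9×12.011 + 2×35.45 + 8×1.008 + 2×14.007 + 1×32.06 = 247.14 g/mol.

247.14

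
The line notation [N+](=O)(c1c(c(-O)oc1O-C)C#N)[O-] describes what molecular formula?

Heavy atoms from the SMILES: 6 C, 2 N, 5 O.
Implicit hydrogens by atom environment:
  4 × C (aromatic): no H
  2 × O: no H
  1 × C: 3 H
  1 × C: no H
  1 × N: no H
  1 × N (charge +1): no H
  1 × O: 1 H
  1 × O (aromatic): no H
  1 × O (charge -1): no H
  Total hydrogens = 4.
Molecular formula: C6H4N2O5

C6H4N2O5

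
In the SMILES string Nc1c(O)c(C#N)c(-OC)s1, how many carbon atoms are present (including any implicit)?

6

The symbol for carbon appears 6 times in the SMILES. Lowercase c denotes aromatic carbon and counts toward C.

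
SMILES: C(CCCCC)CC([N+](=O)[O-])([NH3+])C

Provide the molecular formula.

C9H21N2O2+

Heavy atoms from the SMILES: 9 C, 2 N, 2 O.
Implicit hydrogens by atom environment:
  6 × C: 2 H each → 12
  2 × C: 3 H each → 6
  1 × C: no H
  1 × N (charge +1): 3 H
  1 × N (charge +1): no H
  1 × O: no H
  1 × O (charge -1): no H
  Total hydrogens = 21.
Net charge +1.
Molecular formula: C9H21N2O2+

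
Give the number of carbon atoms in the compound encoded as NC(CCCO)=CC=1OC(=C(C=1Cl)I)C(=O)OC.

The symbol for carbon appears 11 times in the SMILES. (Cl is a single chlorine, not C + l.)

11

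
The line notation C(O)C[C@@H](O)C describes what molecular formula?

C4H10O2

Heavy atoms from the SMILES: 4 C, 2 O.
Implicit hydrogens by atom environment:
  2 × C: 2 H each → 4
  2 × O: 1 H each → 2
  1 × C: 3 H
  1 × C: 1 H
  Total hydrogens = 10.
Molecular formula: C4H10O2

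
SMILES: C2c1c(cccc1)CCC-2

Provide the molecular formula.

Heavy atoms from the SMILES: 10 C.
Implicit hydrogens by atom environment:
  4 × C: 2 H each → 8
  4 × C (aromatic): 1 H each → 4
  2 × C (aromatic): no H
  Total hydrogens = 12.
Molecular formula: C10H12

C10H12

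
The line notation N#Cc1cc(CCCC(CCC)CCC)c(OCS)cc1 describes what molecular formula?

C18H27NOS

Heavy atoms from the SMILES: 18 C, 1 N, 1 O, 1 S.
Implicit hydrogens by atom environment:
  8 × C: 2 H each → 16
  3 × C (aromatic): 1 H each → 3
  3 × C (aromatic): no H
  2 × C: 3 H each → 6
  1 × C: 1 H
  1 × C: no H
  1 × N: no H
  1 × O: no H
  1 × S: 1 H
  Total hydrogens = 27.
Molecular formula: C18H27NOS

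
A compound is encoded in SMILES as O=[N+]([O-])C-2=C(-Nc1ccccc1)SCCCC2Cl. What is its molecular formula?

C12H13ClN2O2S

Heavy atoms from the SMILES: 12 C, 1 Cl, 2 N, 2 O, 1 S.
Implicit hydrogens by atom environment:
  5 × C (aromatic): 1 H each → 5
  3 × C: 2 H each → 6
  2 × C: no H
  1 × C: 1 H
  1 × C (aromatic): no H
  1 × Cl: no H
  1 × N: 1 H
  1 × N (charge +1): no H
  1 × O: no H
  1 × O (charge -1): no H
  1 × S: no H
  Total hydrogens = 13.
Molecular formula: C12H13ClN2O2S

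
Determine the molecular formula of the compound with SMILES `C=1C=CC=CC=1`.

Heavy atoms from the SMILES: 6 C.
Implicit hydrogens by atom environment:
  6 × C (aromatic): 1 H each → 6
  Total hydrogens = 6.
Molecular formula: C6H6

C6H6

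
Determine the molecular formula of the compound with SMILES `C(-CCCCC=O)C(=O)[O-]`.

Heavy atoms from the SMILES: 7 C, 3 O.
Implicit hydrogens by atom environment:
  5 × C: 2 H each → 10
  2 × O: no H
  1 × C: 1 H
  1 × C: no H
  1 × O (charge -1): no H
  Total hydrogens = 11.
Net charge -1.
Molecular formula: C7H11O3-

C7H11O3-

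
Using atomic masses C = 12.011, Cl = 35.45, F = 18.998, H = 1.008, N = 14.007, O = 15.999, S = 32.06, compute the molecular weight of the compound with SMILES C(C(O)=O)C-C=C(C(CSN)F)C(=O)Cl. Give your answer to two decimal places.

Molecular formula: C8H11ClFNO3S.
M = 8×12.011 + 1×35.45 + 1×18.998 + 11×1.008 + 1×14.007 + 3×15.999 + 1×32.06 = 255.69 g/mol.

255.69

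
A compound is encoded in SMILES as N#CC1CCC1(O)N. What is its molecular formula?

C5H8N2O

Heavy atoms from the SMILES: 5 C, 2 N, 1 O.
Implicit hydrogens by atom environment:
  2 × C: 2 H each → 4
  2 × C: no H
  1 × C: 1 H
  1 × N: 2 H
  1 × N: no H
  1 × O: 1 H
  Total hydrogens = 8.
Molecular formula: C5H8N2O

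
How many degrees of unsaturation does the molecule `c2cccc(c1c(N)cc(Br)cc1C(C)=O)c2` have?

Molecular formula from the SMILES: C14H12BrNO.
DoU = (2C + 2 + N − H − X)/2 = (2·14 + 2 + 1 − 12 − 1)/2 = 18/2 = 9.
(Structurally: 2 ring(s) + 7 π bond(s) = 9.)

9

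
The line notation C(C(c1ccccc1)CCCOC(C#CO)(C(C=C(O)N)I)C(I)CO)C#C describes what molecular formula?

Heavy atoms from the SMILES: 21 C, 2 I, 1 N, 4 O.
Implicit hydrogens by atom environment:
  5 × C: 2 H each → 10
  5 × C: 1 H each → 5
  5 × C (aromatic): 1 H each → 5
  5 × C: no H
  3 × O: 1 H each → 3
  2 × I: no H
  1 × C (aromatic): no H
  1 × N: 2 H
  1 × O: no H
  Total hydrogens = 25.
Molecular formula: C21H25I2NO4

C21H25I2NO4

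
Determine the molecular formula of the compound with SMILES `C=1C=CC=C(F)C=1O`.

C6H5FO

Heavy atoms from the SMILES: 6 C, 1 F, 1 O.
Implicit hydrogens by atom environment:
  4 × C (aromatic): 1 H each → 4
  2 × C (aromatic): no H
  1 × F: no H
  1 × O: 1 H
  Total hydrogens = 5.
Molecular formula: C6H5FO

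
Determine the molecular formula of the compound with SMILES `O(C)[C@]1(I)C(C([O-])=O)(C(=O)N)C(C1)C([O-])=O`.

[C8H8INO6]2-

Heavy atoms from the SMILES: 8 C, 1 I, 1 N, 6 O.
Implicit hydrogens by atom environment:
  5 × C: no H
  4 × O: no H
  2 × O (charge -1): no H
  1 × C: 3 H
  1 × C: 2 H
  1 × C: 1 H
  1 × I: no H
  1 × N: 2 H
  Total hydrogens = 8.
Net charge -2.
Molecular formula: [C8H8INO6]2-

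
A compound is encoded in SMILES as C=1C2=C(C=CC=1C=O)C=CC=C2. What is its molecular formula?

Heavy atoms from the SMILES: 11 C, 1 O.
Implicit hydrogens by atom environment:
  7 × C (aromatic): 1 H each → 7
  3 × C (aromatic): no H
  1 × C: 1 H
  1 × O: no H
  Total hydrogens = 8.
Molecular formula: C11H8O

C11H8O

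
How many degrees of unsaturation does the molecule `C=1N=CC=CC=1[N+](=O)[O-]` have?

Molecular formula from the SMILES: C5H4N2O2.
DoU = (2C + 2 + N − H − X)/2 = (2·5 + 2 + 2 − 4 − 0)/2 = 10/2 = 5.
(Structurally: 1 ring(s) + 4 π bond(s) = 5.)

5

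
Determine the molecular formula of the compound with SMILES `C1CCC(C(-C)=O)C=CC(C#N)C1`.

Heavy atoms from the SMILES: 11 C, 1 N, 1 O.
Implicit hydrogens by atom environment:
  4 × C: 2 H each → 8
  4 × C: 1 H each → 4
  2 × C: no H
  1 × C: 3 H
  1 × N: no H
  1 × O: no H
  Total hydrogens = 15.
Molecular formula: C11H15NO

C11H15NO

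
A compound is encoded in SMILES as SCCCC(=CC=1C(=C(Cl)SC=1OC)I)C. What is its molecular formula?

C11H14ClIOS2

Heavy atoms from the SMILES: 11 C, 1 Cl, 1 I, 1 O, 2 S.
Implicit hydrogens by atom environment:
  4 × C (aromatic): no H
  3 × C: 2 H each → 6
  2 × C: 3 H each → 6
  1 × C: 1 H
  1 × C: no H
  1 × Cl: no H
  1 × I: no H
  1 × O: no H
  1 × S: 1 H
  1 × S (aromatic): no H
  Total hydrogens = 14.
Molecular formula: C11H14ClIOS2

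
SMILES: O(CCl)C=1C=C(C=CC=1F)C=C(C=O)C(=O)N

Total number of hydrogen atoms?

9

Hydrogens are implicit in SMILES; fill each atom to its normal valence:
  3 × C (aromatic): 1 H each → 3
  3 × C (aromatic): no H
  3 × O: no H
  2 × C: 1 H each → 2
  2 × C: no H
  1 × C: 2 H
  1 × Cl: no H
  1 × F: no H
  1 × N: 2 H
  Total hydrogens = 9.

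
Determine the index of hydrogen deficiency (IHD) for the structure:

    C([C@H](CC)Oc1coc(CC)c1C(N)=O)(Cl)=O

Molecular formula from the SMILES: C11H14ClNO4.
DoU = (2C + 2 + N − H − X)/2 = (2·11 + 2 + 1 − 14 − 1)/2 = 10/2 = 5.
(Structurally: 1 ring(s) + 4 π bond(s) = 5.)

5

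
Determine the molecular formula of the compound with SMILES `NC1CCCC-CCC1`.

C8H17N

Heavy atoms from the SMILES: 8 C, 1 N.
Implicit hydrogens by atom environment:
  7 × C: 2 H each → 14
  1 × C: 1 H
  1 × N: 2 H
  Total hydrogens = 17.
Molecular formula: C8H17N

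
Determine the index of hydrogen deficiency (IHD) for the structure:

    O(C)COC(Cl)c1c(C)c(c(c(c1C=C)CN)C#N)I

Molecular formula from the SMILES: C14H16ClIN2O2.
DoU = (2C + 2 + N − H − X)/2 = (2·14 + 2 + 2 − 16 − 2)/2 = 14/2 = 7.
(Structurally: 1 ring(s) + 6 π bond(s) = 7.)

7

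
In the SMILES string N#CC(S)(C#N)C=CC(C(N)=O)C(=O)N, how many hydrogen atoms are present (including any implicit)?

8

Hydrogens are implicit in SMILES; fill each atom to its normal valence:
  5 × C: no H
  3 × C: 1 H each → 3
  2 × N: 2 H each → 4
  2 × N: no H
  2 × O: no H
  1 × S: 1 H
  Total hydrogens = 8.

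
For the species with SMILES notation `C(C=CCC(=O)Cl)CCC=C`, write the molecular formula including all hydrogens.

C9H13ClO

Heavy atoms from the SMILES: 9 C, 1 Cl, 1 O.
Implicit hydrogens by atom environment:
  5 × C: 2 H each → 10
  3 × C: 1 H each → 3
  1 × C: no H
  1 × Cl: no H
  1 × O: no H
  Total hydrogens = 13.
Molecular formula: C9H13ClO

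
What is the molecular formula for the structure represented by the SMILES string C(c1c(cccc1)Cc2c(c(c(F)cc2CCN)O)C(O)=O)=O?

C17H16FNO4

Heavy atoms from the SMILES: 17 C, 1 F, 1 N, 4 O.
Implicit hydrogens by atom environment:
  7 × C (aromatic): no H
  5 × C (aromatic): 1 H each → 5
  3 × C: 2 H each → 6
  2 × O: 1 H each → 2
  2 × O: no H
  1 × C: 1 H
  1 × C: no H
  1 × F: no H
  1 × N: 2 H
  Total hydrogens = 16.
Molecular formula: C17H16FNO4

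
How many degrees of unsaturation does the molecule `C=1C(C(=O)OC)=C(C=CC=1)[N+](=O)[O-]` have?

6

Molecular formula from the SMILES: C8H7NO4.
DoU = (2C + 2 + N − H − X)/2 = (2·8 + 2 + 1 − 7 − 0)/2 = 12/2 = 6.
(Structurally: 1 ring(s) + 5 π bond(s) = 6.)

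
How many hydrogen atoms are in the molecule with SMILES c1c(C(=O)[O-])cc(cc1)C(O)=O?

Hydrogens are implicit in SMILES; fill each atom to its normal valence:
  4 × C (aromatic): 1 H each → 4
  2 × C (aromatic): no H
  2 × C: no H
  2 × O: no H
  1 × O: 1 H
  1 × O (charge -1): no H
  Total hydrogens = 5.

5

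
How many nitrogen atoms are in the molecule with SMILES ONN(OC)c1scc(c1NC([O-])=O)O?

The symbol for nitrogen appears 3 times in the SMILES.

3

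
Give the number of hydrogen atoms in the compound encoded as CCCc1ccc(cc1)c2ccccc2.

16

Hydrogens are implicit in SMILES; fill each atom to its normal valence:
  9 × C (aromatic): 1 H each → 9
  3 × C (aromatic): no H
  2 × C: 2 H each → 4
  1 × C: 3 H
  Total hydrogens = 16.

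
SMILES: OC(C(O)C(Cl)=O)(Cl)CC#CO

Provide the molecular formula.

C6H6Cl2O4

Heavy atoms from the SMILES: 6 C, 2 Cl, 4 O.
Implicit hydrogens by atom environment:
  4 × C: no H
  3 × O: 1 H each → 3
  2 × Cl: no H
  1 × C: 2 H
  1 × C: 1 H
  1 × O: no H
  Total hydrogens = 6.
Molecular formula: C6H6Cl2O4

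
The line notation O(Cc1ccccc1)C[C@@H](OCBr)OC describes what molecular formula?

Heavy atoms from the SMILES: 1 Br, 11 C, 3 O.
Implicit hydrogens by atom environment:
  5 × C (aromatic): 1 H each → 5
  3 × C: 2 H each → 6
  3 × O: no H
  1 × Br: no H
  1 × C: 3 H
  1 × C: 1 H
  1 × C (aromatic): no H
  Total hydrogens = 15.
Molecular formula: C11H15BrO3

C11H15BrO3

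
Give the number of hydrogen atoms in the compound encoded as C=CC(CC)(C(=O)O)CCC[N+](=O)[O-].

15

Hydrogens are implicit in SMILES; fill each atom to its normal valence:
  5 × C: 2 H each → 10
  2 × C: no H
  2 × O: no H
  1 × C: 3 H
  1 × C: 1 H
  1 × N (charge +1): no H
  1 × O: 1 H
  1 × O (charge -1): no H
  Total hydrogens = 15.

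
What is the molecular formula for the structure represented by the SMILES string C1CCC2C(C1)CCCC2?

C10H18

Heavy atoms from the SMILES: 10 C.
Implicit hydrogens by atom environment:
  8 × C: 2 H each → 16
  2 × C: 1 H each → 2
  Total hydrogens = 18.
Molecular formula: C10H18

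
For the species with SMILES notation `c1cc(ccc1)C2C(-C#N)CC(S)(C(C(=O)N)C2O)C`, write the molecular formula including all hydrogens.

Heavy atoms from the SMILES: 15 C, 2 N, 2 O, 1 S.
Implicit hydrogens by atom environment:
  5 × C (aromatic): 1 H each → 5
  4 × C: 1 H each → 4
  3 × C: no H
  1 × C: 3 H
  1 × C: 2 H
  1 × C (aromatic): no H
  1 × N: 2 H
  1 × N: no H
  1 × O: 1 H
  1 × O: no H
  1 × S: 1 H
  Total hydrogens = 18.
Molecular formula: C15H18N2O2S

C15H18N2O2S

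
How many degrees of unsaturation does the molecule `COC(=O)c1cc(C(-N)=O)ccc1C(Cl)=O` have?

Molecular formula from the SMILES: C10H8ClNO4.
DoU = (2C + 2 + N − H − X)/2 = (2·10 + 2 + 1 − 8 − 1)/2 = 14/2 = 7.
(Structurally: 1 ring(s) + 6 π bond(s) = 7.)

7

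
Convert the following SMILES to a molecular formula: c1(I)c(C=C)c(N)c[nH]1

C6H7IN2

Heavy atoms from the SMILES: 6 C, 1 I, 2 N.
Implicit hydrogens by atom environment:
  3 × C (aromatic): no H
  1 × C: 2 H
  1 × C (aromatic): 1 H
  1 × C: 1 H
  1 × I: no H
  1 × N: 2 H
  1 × N (aromatic): 1 H
  Total hydrogens = 7.
Molecular formula: C6H7IN2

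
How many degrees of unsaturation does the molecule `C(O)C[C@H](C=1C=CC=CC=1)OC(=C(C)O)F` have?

Molecular formula from the SMILES: C12H15FO3.
DoU = (2C + 2 + N − H − X)/2 = (2·12 + 2 + 0 − 15 − 1)/2 = 10/2 = 5.
(Structurally: 1 ring(s) + 4 π bond(s) = 5.)

5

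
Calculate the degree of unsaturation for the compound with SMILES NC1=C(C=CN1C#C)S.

5

Molecular formula from the SMILES: C6H6N2S.
DoU = (2C + 2 + N − H − X)/2 = (2·6 + 2 + 2 − 6 − 0)/2 = 10/2 = 5.
(Structurally: 1 ring(s) + 4 π bond(s) = 5.)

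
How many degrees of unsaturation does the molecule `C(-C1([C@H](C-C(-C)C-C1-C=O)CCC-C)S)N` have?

Molecular formula from the SMILES: C13H25NOS.
DoU = (2C + 2 + N − H − X)/2 = (2·13 + 2 + 1 − 25 − 0)/2 = 4/2 = 2.
(Structurally: 1 ring(s) + 1 π bond(s) = 2.)

2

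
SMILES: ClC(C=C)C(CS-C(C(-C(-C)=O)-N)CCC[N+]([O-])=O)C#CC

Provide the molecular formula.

Heavy atoms from the SMILES: 15 C, 1 Cl, 2 N, 3 O, 1 S.
Implicit hydrogens by atom environment:
  5 × C: 2 H each → 10
  5 × C: 1 H each → 5
  3 × C: no H
  2 × C: 3 H each → 6
  2 × O: no H
  1 × Cl: no H
  1 × N: 2 H
  1 × N (charge +1): no H
  1 × O (charge -1): no H
  1 × S: no H
  Total hydrogens = 23.
Molecular formula: C15H23ClN2O3S

C15H23ClN2O3S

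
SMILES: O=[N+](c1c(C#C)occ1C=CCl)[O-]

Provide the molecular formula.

C8H4ClNO3

Heavy atoms from the SMILES: 8 C, 1 Cl, 1 N, 3 O.
Implicit hydrogens by atom environment:
  3 × C: 1 H each → 3
  3 × C (aromatic): no H
  1 × C (aromatic): 1 H
  1 × C: no H
  1 × Cl: no H
  1 × N (charge +1): no H
  1 × O (aromatic): no H
  1 × O: no H
  1 × O (charge -1): no H
  Total hydrogens = 4.
Molecular formula: C8H4ClNO3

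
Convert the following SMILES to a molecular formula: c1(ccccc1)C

C7H8

Heavy atoms from the SMILES: 7 C.
Implicit hydrogens by atom environment:
  5 × C (aromatic): 1 H each → 5
  1 × C: 3 H
  1 × C (aromatic): no H
  Total hydrogens = 8.
Molecular formula: C7H8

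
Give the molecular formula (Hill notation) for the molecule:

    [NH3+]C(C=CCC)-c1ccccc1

C11H16N+

Heavy atoms from the SMILES: 11 C, 1 N.
Implicit hydrogens by atom environment:
  5 × C (aromatic): 1 H each → 5
  3 × C: 1 H each → 3
  1 × C: 3 H
  1 × C: 2 H
  1 × C (aromatic): no H
  1 × N (charge +1): 3 H
  Total hydrogens = 16.
Net charge +1.
Molecular formula: C11H16N+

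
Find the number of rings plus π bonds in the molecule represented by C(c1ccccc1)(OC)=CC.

Molecular formula from the SMILES: C10H12O.
DoU = (2C + 2 + N − H − X)/2 = (2·10 + 2 + 0 − 12 − 0)/2 = 10/2 = 5.
(Structurally: 1 ring(s) + 4 π bond(s) = 5.)

5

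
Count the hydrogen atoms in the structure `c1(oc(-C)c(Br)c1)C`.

Hydrogens are implicit in SMILES; fill each atom to its normal valence:
  3 × C (aromatic): no H
  2 × C: 3 H each → 6
  1 × Br: no H
  1 × C (aromatic): 1 H
  1 × O (aromatic): no H
  Total hydrogens = 7.

7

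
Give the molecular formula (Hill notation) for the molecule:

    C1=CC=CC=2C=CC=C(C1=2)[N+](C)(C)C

Heavy atoms from the SMILES: 13 C, 1 N.
Implicit hydrogens by atom environment:
  7 × C (aromatic): 1 H each → 7
  3 × C: 3 H each → 9
  3 × C (aromatic): no H
  1 × N (charge +1): no H
  Total hydrogens = 16.
Net charge +1.
Molecular formula: C13H16N+

C13H16N+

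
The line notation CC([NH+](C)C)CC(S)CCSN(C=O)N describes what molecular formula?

C9H22N3OS2+

Heavy atoms from the SMILES: 9 C, 3 N, 1 O, 2 S.
Implicit hydrogens by atom environment:
  3 × C: 3 H each → 9
  3 × C: 2 H each → 6
  3 × C: 1 H each → 3
  1 × N: 2 H
  1 × N (charge +1): 1 H
  1 × N: no H
  1 × O: no H
  1 × S: 1 H
  1 × S: no H
  Total hydrogens = 22.
Net charge +1.
Molecular formula: C9H22N3OS2+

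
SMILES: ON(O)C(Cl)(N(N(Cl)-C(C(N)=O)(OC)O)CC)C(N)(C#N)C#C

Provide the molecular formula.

Heavy atoms from the SMILES: 10 C, 2 Cl, 6 N, 5 O.
Implicit hydrogens by atom environment:
  6 × C: no H
  4 × N: no H
  3 × O: 1 H each → 3
  2 × C: 3 H each → 6
  2 × Cl: no H
  2 × N: 2 H each → 4
  2 × O: no H
  1 × C: 2 H
  1 × C: 1 H
  Total hydrogens = 16.
Molecular formula: C10H16Cl2N6O5

C10H16Cl2N6O5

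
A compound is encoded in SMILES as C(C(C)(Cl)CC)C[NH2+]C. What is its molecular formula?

Heavy atoms from the SMILES: 7 C, 1 Cl, 1 N.
Implicit hydrogens by atom environment:
  3 × C: 3 H each → 9
  3 × C: 2 H each → 6
  1 × C: no H
  1 × Cl: no H
  1 × N (charge +1): 2 H
  Total hydrogens = 17.
Net charge +1.
Molecular formula: C7H17ClN+

C7H17ClN+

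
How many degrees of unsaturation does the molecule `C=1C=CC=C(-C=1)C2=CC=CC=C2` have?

8

Molecular formula from the SMILES: C12H10.
DoU = (2C + 2 + N − H − X)/2 = (2·12 + 2 + 0 − 10 − 0)/2 = 16/2 = 8.
(Structurally: 2 ring(s) + 6 π bond(s) = 8.)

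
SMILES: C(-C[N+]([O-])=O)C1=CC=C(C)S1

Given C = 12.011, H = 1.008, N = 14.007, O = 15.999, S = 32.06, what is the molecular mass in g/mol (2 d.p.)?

171.21

Molecular formula: C7H9NO2S.
M = 7×12.011 + 9×1.008 + 1×14.007 + 2×15.999 + 1×32.06 = 171.21 g/mol.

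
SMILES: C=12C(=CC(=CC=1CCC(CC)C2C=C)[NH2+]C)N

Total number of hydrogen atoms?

Hydrogens are implicit in SMILES; fill each atom to its normal valence:
  4 × C: 2 H each → 8
  4 × C (aromatic): no H
  3 × C: 1 H each → 3
  2 × C: 3 H each → 6
  2 × C (aromatic): 1 H each → 2
  1 × N (charge +1): 2 H
  1 × N: 2 H
  Total hydrogens = 23.

23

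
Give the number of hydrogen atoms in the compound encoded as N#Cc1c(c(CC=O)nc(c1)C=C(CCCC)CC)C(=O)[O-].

Hydrogens are implicit in SMILES; fill each atom to its normal valence:
  5 × C: 2 H each → 10
  4 × C (aromatic): no H
  3 × C: no H
  2 × C: 3 H each → 6
  2 × C: 1 H each → 2
  2 × O: no H
  1 × C (aromatic): 1 H
  1 × N (aromatic): no H
  1 × N: no H
  1 × O (charge -1): no H
  Total hydrogens = 19.

19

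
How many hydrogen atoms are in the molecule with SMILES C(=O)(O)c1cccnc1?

Hydrogens are implicit in SMILES; fill each atom to its normal valence:
  4 × C (aromatic): 1 H each → 4
  1 × C (aromatic): no H
  1 × C: no H
  1 × N (aromatic): no H
  1 × O: 1 H
  1 × O: no H
  Total hydrogens = 5.

5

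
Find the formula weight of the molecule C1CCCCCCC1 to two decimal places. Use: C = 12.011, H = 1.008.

Molecular formula: C8H16.
M = 8×12.011 + 16×1.008 = 112.22 g/mol.

112.22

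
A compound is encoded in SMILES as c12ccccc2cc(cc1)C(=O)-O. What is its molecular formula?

Heavy atoms from the SMILES: 11 C, 2 O.
Implicit hydrogens by atom environment:
  7 × C (aromatic): 1 H each → 7
  3 × C (aromatic): no H
  1 × C: no H
  1 × O: 1 H
  1 × O: no H
  Total hydrogens = 8.
Molecular formula: C11H8O2

C11H8O2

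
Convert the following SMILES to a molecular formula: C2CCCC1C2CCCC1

Heavy atoms from the SMILES: 10 C.
Implicit hydrogens by atom environment:
  8 × C: 2 H each → 16
  2 × C: 1 H each → 2
  Total hydrogens = 18.
Molecular formula: C10H18

C10H18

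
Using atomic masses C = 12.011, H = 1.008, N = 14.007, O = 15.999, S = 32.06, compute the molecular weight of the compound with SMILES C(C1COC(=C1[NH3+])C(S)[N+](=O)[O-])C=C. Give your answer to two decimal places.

Molecular formula: C8H13N2O3S+.
M = 8×12.011 + 13×1.008 + 2×14.007 + 3×15.999 + 1×32.06 = 217.26 g/mol.

217.26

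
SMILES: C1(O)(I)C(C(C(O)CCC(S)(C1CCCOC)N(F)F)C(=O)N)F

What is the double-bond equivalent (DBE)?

Molecular formula from the SMILES: C13H22F3IN2O4S.
DoU = (2C + 2 + N − H − X)/2 = (2·13 + 2 + 2 − 22 − 4)/2 = 4/2 = 2.
(Structurally: 1 ring(s) + 1 π bond(s) = 2.)

2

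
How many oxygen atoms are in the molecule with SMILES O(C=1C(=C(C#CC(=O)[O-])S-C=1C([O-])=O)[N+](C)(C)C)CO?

The symbol for oxygen appears 6 times in the SMILES.

6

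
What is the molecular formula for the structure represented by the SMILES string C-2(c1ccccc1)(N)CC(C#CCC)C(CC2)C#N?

C17H20N2

Heavy atoms from the SMILES: 17 C, 2 N.
Implicit hydrogens by atom environment:
  5 × C (aromatic): 1 H each → 5
  4 × C: 2 H each → 8
  4 × C: no H
  2 × C: 1 H each → 2
  1 × C: 3 H
  1 × C (aromatic): no H
  1 × N: 2 H
  1 × N: no H
  Total hydrogens = 20.
Molecular formula: C17H20N2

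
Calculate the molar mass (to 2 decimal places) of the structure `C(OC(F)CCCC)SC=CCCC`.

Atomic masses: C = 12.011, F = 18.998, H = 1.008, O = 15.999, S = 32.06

220.35

Molecular formula: C11H21FOS.
M = 11×12.011 + 1×18.998 + 21×1.008 + 1×15.999 + 1×32.06 = 220.35 g/mol.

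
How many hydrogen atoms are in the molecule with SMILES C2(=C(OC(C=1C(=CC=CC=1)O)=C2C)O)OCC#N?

Hydrogens are implicit in SMILES; fill each atom to its normal valence:
  6 × C (aromatic): no H
  4 × C (aromatic): 1 H each → 4
  2 × O: 1 H each → 2
  1 × C: 3 H
  1 × C: 2 H
  1 × C: no H
  1 × N: no H
  1 × O (aromatic): no H
  1 × O: no H
  Total hydrogens = 11.

11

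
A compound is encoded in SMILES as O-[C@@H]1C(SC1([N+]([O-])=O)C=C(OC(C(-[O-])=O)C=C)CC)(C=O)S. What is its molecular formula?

Heavy atoms from the SMILES: 12 C, 1 N, 7 O, 2 S.
Implicit hydrogens by atom environment:
  5 × C: 1 H each → 5
  4 × C: no H
  4 × O: no H
  2 × C: 2 H each → 4
  2 × O (charge -1): no H
  1 × C: 3 H
  1 × N (charge +1): no H
  1 × O: 1 H
  1 × S: 1 H
  1 × S: no H
  Total hydrogens = 14.
Net charge -1.
Molecular formula: C12H14NO7S2-

C12H14NO7S2-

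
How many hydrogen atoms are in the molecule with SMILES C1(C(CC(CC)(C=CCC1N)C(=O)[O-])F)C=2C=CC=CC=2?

Hydrogens are implicit in SMILES; fill each atom to its normal valence:
  5 × C: 1 H each → 5
  5 × C (aromatic): 1 H each → 5
  3 × C: 2 H each → 6
  2 × C: no H
  1 × C: 3 H
  1 × C (aromatic): no H
  1 × F: no H
  1 × N: 2 H
  1 × O: no H
  1 × O (charge -1): no H
  Total hydrogens = 21.

21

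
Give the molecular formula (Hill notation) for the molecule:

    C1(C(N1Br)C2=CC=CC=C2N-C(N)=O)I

Heavy atoms from the SMILES: 1 Br, 9 C, 1 I, 3 N, 1 O.
Implicit hydrogens by atom environment:
  4 × C (aromatic): 1 H each → 4
  2 × C: 1 H each → 2
  2 × C (aromatic): no H
  1 × Br: no H
  1 × C: no H
  1 × I: no H
  1 × N: 2 H
  1 × N: 1 H
  1 × N: no H
  1 × O: no H
  Total hydrogens = 9.
Molecular formula: C9H9BrIN3O

C9H9BrIN3O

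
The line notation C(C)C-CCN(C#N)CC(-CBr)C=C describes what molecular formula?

Heavy atoms from the SMILES: 1 Br, 11 C, 2 N.
Implicit hydrogens by atom environment:
  7 × C: 2 H each → 14
  2 × C: 1 H each → 2
  2 × N: no H
  1 × Br: no H
  1 × C: 3 H
  1 × C: no H
  Total hydrogens = 19.
Molecular formula: C11H19BrN2

C11H19BrN2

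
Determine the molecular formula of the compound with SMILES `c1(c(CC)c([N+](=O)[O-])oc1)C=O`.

C7H7NO4

Heavy atoms from the SMILES: 7 C, 1 N, 4 O.
Implicit hydrogens by atom environment:
  3 × C (aromatic): no H
  2 × O: no H
  1 × C: 3 H
  1 × C: 2 H
  1 × C (aromatic): 1 H
  1 × C: 1 H
  1 × N (charge +1): no H
  1 × O (aromatic): no H
  1 × O (charge -1): no H
  Total hydrogens = 7.
Molecular formula: C7H7NO4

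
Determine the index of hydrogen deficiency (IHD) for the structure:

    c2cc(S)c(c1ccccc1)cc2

8

Molecular formula from the SMILES: C12H10S.
DoU = (2C + 2 + N − H − X)/2 = (2·12 + 2 + 0 − 10 − 0)/2 = 16/2 = 8.
(Structurally: 2 ring(s) + 6 π bond(s) = 8.)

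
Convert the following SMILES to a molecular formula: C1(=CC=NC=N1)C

C5H6N2

Heavy atoms from the SMILES: 5 C, 2 N.
Implicit hydrogens by atom environment:
  3 × C (aromatic): 1 H each → 3
  2 × N (aromatic): no H
  1 × C: 3 H
  1 × C (aromatic): no H
  Total hydrogens = 6.
Molecular formula: C5H6N2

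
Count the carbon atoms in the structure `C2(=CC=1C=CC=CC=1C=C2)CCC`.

13

The symbol for carbon appears 13 times in the SMILES.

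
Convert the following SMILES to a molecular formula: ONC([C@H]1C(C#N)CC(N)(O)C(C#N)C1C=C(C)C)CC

Heavy atoms from the SMILES: 15 C, 4 N, 2 O.
Implicit hydrogens by atom environment:
  6 × C: 1 H each → 6
  4 × C: no H
  3 × C: 3 H each → 9
  2 × C: 2 H each → 4
  2 × N: no H
  2 × O: 1 H each → 2
  1 × N: 2 H
  1 × N: 1 H
  Total hydrogens = 24.
Molecular formula: C15H24N4O2

C15H24N4O2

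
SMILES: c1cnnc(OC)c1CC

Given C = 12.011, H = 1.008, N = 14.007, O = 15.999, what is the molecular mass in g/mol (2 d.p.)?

138.17

Molecular formula: C7H10N2O.
M = 7×12.011 + 10×1.008 + 2×14.007 + 1×15.999 = 138.17 g/mol.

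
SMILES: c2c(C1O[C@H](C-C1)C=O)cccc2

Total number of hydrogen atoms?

12

Hydrogens are implicit in SMILES; fill each atom to its normal valence:
  5 × C (aromatic): 1 H each → 5
  3 × C: 1 H each → 3
  2 × C: 2 H each → 4
  2 × O: no H
  1 × C (aromatic): no H
  Total hydrogens = 12.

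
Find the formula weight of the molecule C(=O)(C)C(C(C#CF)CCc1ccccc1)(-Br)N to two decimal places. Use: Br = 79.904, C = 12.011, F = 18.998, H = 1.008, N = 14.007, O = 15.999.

312.18

Molecular formula: C14H15BrFNO.
M = 1×79.904 + 14×12.011 + 1×18.998 + 15×1.008 + 1×14.007 + 1×15.999 = 312.18 g/mol.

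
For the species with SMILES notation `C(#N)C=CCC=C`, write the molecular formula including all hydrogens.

Heavy atoms from the SMILES: 6 C, 1 N.
Implicit hydrogens by atom environment:
  3 × C: 1 H each → 3
  2 × C: 2 H each → 4
  1 × C: no H
  1 × N: no H
  Total hydrogens = 7.
Molecular formula: C6H7N

C6H7N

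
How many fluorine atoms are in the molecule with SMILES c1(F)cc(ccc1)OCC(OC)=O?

The symbol for fluorine appears 1 time in the SMILES.

1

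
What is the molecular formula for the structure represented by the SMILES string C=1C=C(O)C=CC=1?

C6H6O

Heavy atoms from the SMILES: 6 C, 1 O.
Implicit hydrogens by atom environment:
  5 × C (aromatic): 1 H each → 5
  1 × C (aromatic): no H
  1 × O: 1 H
  Total hydrogens = 6.
Molecular formula: C6H6O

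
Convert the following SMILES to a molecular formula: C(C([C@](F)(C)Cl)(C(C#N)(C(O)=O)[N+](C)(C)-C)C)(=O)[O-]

Heavy atoms from the SMILES: 11 C, 1 Cl, 1 F, 2 N, 4 O.
Implicit hydrogens by atom environment:
  6 × C: no H
  5 × C: 3 H each → 15
  2 × O: no H
  1 × Cl: no H
  1 × F: no H
  1 × N: no H
  1 × N (charge +1): no H
  1 × O: 1 H
  1 × O (charge -1): no H
  Total hydrogens = 16.
Molecular formula: C11H16ClFN2O4

C11H16ClFN2O4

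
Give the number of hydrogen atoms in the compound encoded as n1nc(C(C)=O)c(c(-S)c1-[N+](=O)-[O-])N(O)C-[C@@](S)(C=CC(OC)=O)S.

Hydrogens are implicit in SMILES; fill each atom to its normal valence:
  4 × C (aromatic): no H
  4 × O: no H
  3 × C: no H
  3 × S: 1 H each → 3
  2 × C: 3 H each → 6
  2 × C: 1 H each → 2
  2 × N (aromatic): no H
  1 × C: 2 H
  1 × N: no H
  1 × N (charge +1): no H
  1 × O: 1 H
  1 × O (charge -1): no H
  Total hydrogens = 14.

14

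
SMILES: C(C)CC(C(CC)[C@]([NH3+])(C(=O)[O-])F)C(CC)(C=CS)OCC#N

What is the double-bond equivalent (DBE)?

Molecular formula from the SMILES: C16H27FN2O3S.
DoU = (2C + 2 + N − H − X)/2 = (2·16 + 2 + 2 − 27 − 1)/2 = 8/2 = 4.
(Structurally: 0 ring(s) + 4 π bond(s) = 4.)

4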